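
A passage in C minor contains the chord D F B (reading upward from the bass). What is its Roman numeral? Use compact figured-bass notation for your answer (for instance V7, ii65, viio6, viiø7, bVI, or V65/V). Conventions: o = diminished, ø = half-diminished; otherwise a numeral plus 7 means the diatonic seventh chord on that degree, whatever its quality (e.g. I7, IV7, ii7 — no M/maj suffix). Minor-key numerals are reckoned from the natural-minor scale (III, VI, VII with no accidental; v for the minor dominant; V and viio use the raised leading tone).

viio6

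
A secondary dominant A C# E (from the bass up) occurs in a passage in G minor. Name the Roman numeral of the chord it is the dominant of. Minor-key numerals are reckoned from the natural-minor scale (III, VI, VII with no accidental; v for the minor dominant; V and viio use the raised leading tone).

V

The chord is a major triad on A.
A dominant resolves down a perfect fifth: A → D. In G minor, D is scale degree 5, i.e. V.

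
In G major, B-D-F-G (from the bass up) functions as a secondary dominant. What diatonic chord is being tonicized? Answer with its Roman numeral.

IV

The chord is a dominant seventh chord on G.
A dominant resolves down a perfect fifth: G → C. In G major, C is scale degree 4, i.e. IV.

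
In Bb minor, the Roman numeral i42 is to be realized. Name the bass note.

i in Bb minor has root Bb; the chord is Bb-Db-F-Ab.
The figure 42 means third inversion — the seventh is in the bass.

Ab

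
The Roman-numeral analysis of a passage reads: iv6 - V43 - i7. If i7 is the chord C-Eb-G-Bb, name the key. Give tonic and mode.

C minor

The chord Cm7 is a minor seventh chord rooted on C; its label is i7.
If C is scale degree 1 and the mode makes that degree carry a minor seventh chord, the tonic is C and the mode is minor.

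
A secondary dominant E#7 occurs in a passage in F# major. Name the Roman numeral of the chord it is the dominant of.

The chord is a dominant seventh chord on E#.
A dominant resolves down a perfect fifth: E# → A#. In F# major, A# is scale degree 3, i.e. iii.

iii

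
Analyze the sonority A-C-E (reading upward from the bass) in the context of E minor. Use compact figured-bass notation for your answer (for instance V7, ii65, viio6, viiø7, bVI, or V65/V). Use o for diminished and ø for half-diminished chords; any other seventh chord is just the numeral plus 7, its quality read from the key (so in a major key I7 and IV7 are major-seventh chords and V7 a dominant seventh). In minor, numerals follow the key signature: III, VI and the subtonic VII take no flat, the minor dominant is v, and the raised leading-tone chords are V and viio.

Stacked in thirds the chord is A-C-E: a minor triad on A.
A is scale degree 4 in E minor, and a minor triad on that degree is written iv.

iv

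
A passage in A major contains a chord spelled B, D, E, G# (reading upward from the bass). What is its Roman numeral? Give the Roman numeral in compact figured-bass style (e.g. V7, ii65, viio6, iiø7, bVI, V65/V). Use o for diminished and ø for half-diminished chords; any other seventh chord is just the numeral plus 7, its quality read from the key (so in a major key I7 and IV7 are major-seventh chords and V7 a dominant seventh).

V43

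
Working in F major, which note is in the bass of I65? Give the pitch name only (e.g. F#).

I in F major has root F; the chord is F-A-C-E.
The figure 65 means first inversion — the third is in the bass.

A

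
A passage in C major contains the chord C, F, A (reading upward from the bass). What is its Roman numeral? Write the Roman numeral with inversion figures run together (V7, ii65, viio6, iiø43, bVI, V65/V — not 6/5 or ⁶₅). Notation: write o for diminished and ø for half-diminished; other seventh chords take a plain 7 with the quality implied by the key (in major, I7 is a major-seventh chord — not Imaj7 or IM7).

IV64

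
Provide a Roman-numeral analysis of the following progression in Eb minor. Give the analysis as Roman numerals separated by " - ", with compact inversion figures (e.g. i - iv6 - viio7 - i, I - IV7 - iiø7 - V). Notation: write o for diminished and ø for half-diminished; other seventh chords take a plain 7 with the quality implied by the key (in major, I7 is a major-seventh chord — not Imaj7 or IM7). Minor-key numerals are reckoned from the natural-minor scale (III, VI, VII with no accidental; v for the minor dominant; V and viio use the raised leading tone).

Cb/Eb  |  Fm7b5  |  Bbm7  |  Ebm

Cb/Eb: root Cb is the submediant; major triad there is VI6.
Fm7b5: half-diminished seventh chord on F = scale degree 2 → iiø7.
Bbm7 has root Bb, degree 5 in Eb minor, so v7.
Ebm has root Eb, degree 1 in Eb minor, so i.

VI6 - iiø7 - v7 - i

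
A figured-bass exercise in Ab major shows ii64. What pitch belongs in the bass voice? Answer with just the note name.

F

ii in Ab major has root Bb; the chord is Bb-Db-F.
The figure 64 means second inversion — the fifth is in the bass.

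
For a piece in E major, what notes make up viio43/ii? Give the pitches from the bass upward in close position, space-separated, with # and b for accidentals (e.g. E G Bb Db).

The slash marks an applied leading-tone chord: viio of ii. In E major, ii is F#, so the leading tone to it is E#, a half step below.
Building a fully diminished seventh chord on E# gives E#-G#-B-D.
The figured bass 43 indicates second inversion, placing the fifth (B) in the bass: B-D-E#-G#.

B D E# G#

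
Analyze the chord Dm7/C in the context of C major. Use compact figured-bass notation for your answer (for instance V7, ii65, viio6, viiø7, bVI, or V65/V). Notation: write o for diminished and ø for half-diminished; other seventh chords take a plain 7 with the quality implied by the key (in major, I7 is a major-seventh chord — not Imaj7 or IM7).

Stacked in thirds the chord is D-F-A-C: a minor seventh chord on D.
D is scale degree 2 in C major, and a minor seventh chord on that degree is written ii7.
With C in the bass the chord is in third inversion, so the figured bass is 42.

ii42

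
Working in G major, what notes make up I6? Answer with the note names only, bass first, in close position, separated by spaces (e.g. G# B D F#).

B D G

In G major, the tonic is G, and the diatonic chord built there is a major triad.
Stacking thirds from G gives G-B-D.
The figured bass 6 indicates first inversion, placing the third (B) in the bass: B-D-G.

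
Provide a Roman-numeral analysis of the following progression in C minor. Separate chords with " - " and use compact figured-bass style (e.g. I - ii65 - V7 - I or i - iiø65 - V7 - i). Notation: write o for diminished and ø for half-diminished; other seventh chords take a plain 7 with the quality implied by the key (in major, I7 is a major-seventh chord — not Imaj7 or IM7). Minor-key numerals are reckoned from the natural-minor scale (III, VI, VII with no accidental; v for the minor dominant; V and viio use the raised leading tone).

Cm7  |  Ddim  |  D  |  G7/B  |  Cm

i7 - iio - V/V - V65 - i

Cm7: root C is the tonic; minor seventh chord there is i7.
Ddim: root D is the supertonic; diminished triad there is iio.
D is the secondary dominant of V (major triad on D): V/V.
G7/B has root G, degree 5 in C minor, so V65.
Cm has root C, degree 1 in C minor, so i.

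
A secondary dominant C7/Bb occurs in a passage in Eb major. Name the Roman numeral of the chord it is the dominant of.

ii

The chord is a dominant seventh chord on C.
A dominant resolves down a perfect fifth: C → F. In Eb major, F is scale degree 2, i.e. ii.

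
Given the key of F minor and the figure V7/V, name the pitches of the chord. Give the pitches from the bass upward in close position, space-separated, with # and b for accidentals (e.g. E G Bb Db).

V7/V is a secondary dominant — the dominant seventh of V. V in F minor is C, so the applied chord's root is G, a perfect fifth above.
Building a dominant seventh chord on G gives G-B-D-F.

G B D F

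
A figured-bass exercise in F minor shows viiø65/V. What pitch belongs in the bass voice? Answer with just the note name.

The applied chord viiø65/V is rooted on B: B-D-F-A.
The figure 65 means first inversion — the third is in the bass.

D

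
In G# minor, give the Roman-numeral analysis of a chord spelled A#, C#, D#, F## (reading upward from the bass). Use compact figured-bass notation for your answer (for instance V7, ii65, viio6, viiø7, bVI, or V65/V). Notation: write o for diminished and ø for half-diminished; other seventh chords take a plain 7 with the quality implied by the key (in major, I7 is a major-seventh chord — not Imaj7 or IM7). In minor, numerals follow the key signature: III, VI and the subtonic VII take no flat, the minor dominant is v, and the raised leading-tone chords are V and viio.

V43

Stacked in thirds the chord is D#-F##-A#-C#: a dominant seventh chord on D#.
In G# minor, D# is the dominant; the diatonic dominant seventh chord there is V7.
With A# in the bass the chord is in second inversion, so the figured bass is 43.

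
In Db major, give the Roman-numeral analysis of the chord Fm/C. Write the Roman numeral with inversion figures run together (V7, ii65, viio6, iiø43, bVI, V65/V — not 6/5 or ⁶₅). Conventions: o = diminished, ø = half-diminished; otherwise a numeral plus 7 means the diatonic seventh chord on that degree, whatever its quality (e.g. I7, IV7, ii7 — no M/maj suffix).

iii64

The pitches F-Ab-C form a minor triad rooted on F.
In Db major, F is the mediant; the diatonic minor triad there is iii.
With C in the bass the chord is in second inversion, so the figured bass is 64.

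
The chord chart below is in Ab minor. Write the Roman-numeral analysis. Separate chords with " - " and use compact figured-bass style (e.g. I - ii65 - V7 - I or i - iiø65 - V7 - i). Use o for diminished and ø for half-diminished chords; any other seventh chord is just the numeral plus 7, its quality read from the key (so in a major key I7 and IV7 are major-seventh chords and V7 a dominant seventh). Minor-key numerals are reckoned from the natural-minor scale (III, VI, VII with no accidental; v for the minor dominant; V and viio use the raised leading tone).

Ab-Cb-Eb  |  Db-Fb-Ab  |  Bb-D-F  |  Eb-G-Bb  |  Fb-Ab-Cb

i - iv - V/V - V - VI

Ab-Cb-Eb: root Ab is the tonic; minor triad there is i.
Db-Fb-Ab has root Db, degree 4 in Ab minor, so iv.
Bb-D-F: chromatic; Bb is V of V, so V/V.
Eb-G-Bb: root Eb is the dominant; major triad there is V.
Fb-Ab-Cb: root Fb is the submediant; major triad there is VI.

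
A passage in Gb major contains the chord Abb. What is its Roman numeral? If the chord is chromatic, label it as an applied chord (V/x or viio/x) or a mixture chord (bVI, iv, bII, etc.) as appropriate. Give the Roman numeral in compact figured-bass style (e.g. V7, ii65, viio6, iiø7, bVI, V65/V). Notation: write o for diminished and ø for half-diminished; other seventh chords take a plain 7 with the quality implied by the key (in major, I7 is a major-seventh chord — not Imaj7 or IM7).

Stacked in thirds the chord is Abb-Cb-Ebb: a major triad on Abb.
Abb is the lowered second degree of Gb major (diatonic 2 would be Ab). This is the Neapolitan chord — a major triad on the lowered second degree.

bII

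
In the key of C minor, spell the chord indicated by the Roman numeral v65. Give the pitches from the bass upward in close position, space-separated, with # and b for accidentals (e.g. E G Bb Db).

In C minor, the fifth degree is G, and the diatonic chord built there is a minor seventh chord.
Stacking thirds from G gives G-Bb-D-F.
With the 65 figure the chord is in first inversion; from the bass Bb upward in close position it reads Bb-D-F-G.

Bb D F G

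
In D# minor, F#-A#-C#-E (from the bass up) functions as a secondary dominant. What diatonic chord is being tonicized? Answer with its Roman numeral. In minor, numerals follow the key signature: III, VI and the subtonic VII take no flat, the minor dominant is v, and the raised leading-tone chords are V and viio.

The chord is a dominant seventh chord on F#.
A dominant resolves down a perfect fifth: F# → B. In D# minor, B is scale degree 6, i.e. VI.

VI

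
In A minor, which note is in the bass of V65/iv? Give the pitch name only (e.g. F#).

The applied chord V65/iv is rooted on A: A-C#-E-G.
The figure 65 means first inversion — the third is in the bass.

C#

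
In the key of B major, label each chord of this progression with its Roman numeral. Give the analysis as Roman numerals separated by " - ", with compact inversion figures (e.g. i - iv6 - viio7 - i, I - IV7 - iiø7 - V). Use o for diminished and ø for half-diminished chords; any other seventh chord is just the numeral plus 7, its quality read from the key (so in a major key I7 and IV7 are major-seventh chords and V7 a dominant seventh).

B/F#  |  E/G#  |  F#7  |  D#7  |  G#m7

I64 - IV6 - V7 - V7/vi - vi7

B/F#: major triad on B = scale degree 1 → I64.
E/G#: root E is the subdominant; major triad there is IV6.
F#7: root F# is the dominant; dominant seventh chord there is V7.
D#7 is the secondary dominant of vi (dominant seventh chord on D#): V7/vi.
G#m7 has root G#, degree 6 in B major, so vi7.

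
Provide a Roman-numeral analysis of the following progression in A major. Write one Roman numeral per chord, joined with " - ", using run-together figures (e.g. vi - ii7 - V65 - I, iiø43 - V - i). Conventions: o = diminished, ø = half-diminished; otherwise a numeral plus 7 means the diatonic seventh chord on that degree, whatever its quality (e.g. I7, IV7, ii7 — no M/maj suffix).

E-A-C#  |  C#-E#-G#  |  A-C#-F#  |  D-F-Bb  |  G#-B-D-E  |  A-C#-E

E-A-C#: major triad on A = scale degree 1 → I64.
C#-E#-G# is the secondary dominant of vi (major triad on C#): V/vi.
A-C#-F#: root F# is the submediant; minor triad there is vi6.
D-F-Bb: Bb with this quality isn't in the key; a major triad on b2 is the Neapolitan sixth, bII6 (third, D, in the bass — hence the 6).
G#-B-D-E: root E is the dominant; dominant seventh chord there is V65.
A-C#-E: root A is the tonic; major triad there is I.

I64 - V/vi - vi6 - bII6 - V65 - I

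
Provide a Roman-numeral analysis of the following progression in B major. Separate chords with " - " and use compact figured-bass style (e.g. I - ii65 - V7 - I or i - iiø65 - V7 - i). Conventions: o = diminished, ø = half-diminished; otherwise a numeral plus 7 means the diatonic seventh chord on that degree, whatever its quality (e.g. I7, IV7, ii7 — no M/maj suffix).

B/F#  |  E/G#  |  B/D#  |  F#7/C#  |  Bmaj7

B/F#: root B is the tonic; major triad there is I64.
E/G#: major triad on E = scale degree 4 → IV6.
B/D#: major triad on B = scale degree 1 → I6.
F#7/C#: dominant seventh chord on F# = scale degree 5 → V43.
Bmaj7 has root B, degree 1 in B major, so I7.

I64 - IV6 - I6 - V43 - I7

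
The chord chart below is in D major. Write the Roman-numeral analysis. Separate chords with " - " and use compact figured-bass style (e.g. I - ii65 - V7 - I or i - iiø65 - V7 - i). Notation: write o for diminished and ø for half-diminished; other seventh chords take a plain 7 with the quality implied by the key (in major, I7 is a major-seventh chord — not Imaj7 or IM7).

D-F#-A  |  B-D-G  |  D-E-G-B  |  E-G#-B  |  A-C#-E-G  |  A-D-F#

D-F#-A has root D, degree 1 in D major, so I.
B-D-G: root G is the subdominant; major triad there is IV6.
D-E-G-B: minor seventh chord on E = scale degree 2 → ii42.
E-G#-B: a major triad on E, the applied dominant of V → V/V.
A-C#-E-G has root A, degree 5 in D major, so V7.
A-D-F#: root D is the tonic; major triad there is I64.

I - IV6 - ii42 - V/V - V7 - I64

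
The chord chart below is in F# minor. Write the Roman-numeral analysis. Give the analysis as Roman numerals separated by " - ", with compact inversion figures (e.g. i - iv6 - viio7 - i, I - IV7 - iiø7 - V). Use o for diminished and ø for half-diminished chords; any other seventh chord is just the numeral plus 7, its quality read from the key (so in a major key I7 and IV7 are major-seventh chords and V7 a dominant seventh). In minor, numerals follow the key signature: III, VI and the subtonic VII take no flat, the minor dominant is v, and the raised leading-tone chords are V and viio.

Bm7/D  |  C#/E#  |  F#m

iv65 - V6 - i

Bm7/D has root B, degree 4 in F# minor, so iv65.
C#/E#: root C# is the dominant; major triad there is V6.
F#m has root F#, degree 1 in F# minor, so i.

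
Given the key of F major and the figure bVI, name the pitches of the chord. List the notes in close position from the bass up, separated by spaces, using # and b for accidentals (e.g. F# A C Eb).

Scale degree 6 in F major is D; lowering it a half step gives Db. bVI is a major triad on the lowered sixth degree, borrowed from the parallel minor.
So the chord is Db-F-Ab, a major triad.

Db F Ab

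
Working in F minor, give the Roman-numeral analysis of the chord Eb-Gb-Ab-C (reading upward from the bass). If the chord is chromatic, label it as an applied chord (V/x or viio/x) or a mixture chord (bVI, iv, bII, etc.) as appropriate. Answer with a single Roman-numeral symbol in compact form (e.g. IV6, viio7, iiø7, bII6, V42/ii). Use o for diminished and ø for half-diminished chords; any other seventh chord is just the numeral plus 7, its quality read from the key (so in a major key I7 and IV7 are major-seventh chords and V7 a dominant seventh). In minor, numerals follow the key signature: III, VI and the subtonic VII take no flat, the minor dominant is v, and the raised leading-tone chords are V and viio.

V43/VI

The pitches Ab-C-Eb-Gb form a dominant seventh chord rooted on Ab.
Ab is not a diatonic chord root with this quality in F minor, but it lies a perfect fifth above Db (VI), so the chord functions as an applied dominant of VI.
With Eb in the bass the chord is in second inversion, so the figured bass is 43.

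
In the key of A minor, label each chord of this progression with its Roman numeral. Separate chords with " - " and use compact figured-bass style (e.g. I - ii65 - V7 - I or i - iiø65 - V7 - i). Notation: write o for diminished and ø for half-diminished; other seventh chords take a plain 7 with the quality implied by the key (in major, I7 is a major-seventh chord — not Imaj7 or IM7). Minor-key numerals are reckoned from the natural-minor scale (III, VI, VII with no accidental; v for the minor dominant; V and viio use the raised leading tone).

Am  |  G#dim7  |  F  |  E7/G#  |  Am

i - viio7 - VI - V65 - i

Am has root A, degree 1 in A minor, so i.
G#dim7: root G# is the leading tone; fully diminished seventh chord there is viio7.
F: root F is the submediant; major triad there is VI.
E7/G#: root E is the dominant; dominant seventh chord there is V65.
Am: root A is the tonic; minor triad there is i.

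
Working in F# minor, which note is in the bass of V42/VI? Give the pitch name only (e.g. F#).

The applied chord V42/VI is rooted on A: A-C#-E-G.
The figure 42 means third inversion — the seventh is in the bass.

G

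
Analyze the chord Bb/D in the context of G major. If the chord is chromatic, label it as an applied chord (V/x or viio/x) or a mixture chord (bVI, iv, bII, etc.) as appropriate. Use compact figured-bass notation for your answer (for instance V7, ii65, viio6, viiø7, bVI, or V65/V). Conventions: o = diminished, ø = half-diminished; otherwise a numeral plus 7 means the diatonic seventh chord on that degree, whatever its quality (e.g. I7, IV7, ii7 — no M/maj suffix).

The pitches Bb-D-F form a major triad rooted on Bb.
Bb is the lowered third degree of G major (diatonic 3 would be B). This is a major triad on the lowered third degree, borrowed from the parallel minor.
With D in the bass the chord is in first inversion, so the figured bass is 6.

bIII6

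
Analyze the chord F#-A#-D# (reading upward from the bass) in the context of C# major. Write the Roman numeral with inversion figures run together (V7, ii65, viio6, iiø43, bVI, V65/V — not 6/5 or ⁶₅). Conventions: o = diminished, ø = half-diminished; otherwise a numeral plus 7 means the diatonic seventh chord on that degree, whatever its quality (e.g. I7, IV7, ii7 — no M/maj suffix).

Stacked in thirds the chord is D#-F#-A#: a minor triad on D#.
D# is scale degree 2 in C# major, and a minor triad on that degree is written ii.
With F# in the bass the chord is in first inversion, so the figured bass is 6.

ii6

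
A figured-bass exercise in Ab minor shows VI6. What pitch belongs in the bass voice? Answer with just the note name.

VI in Ab minor has root Fb; the chord is Fb-Ab-Cb.
The figure 6 means first inversion — the third is in the bass.

Ab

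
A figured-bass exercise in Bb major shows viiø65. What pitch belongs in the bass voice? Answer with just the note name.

viiø in Bb major has root A; the chord is A-C-Eb-G.
The figure 65 means first inversion — the third is in the bass.

C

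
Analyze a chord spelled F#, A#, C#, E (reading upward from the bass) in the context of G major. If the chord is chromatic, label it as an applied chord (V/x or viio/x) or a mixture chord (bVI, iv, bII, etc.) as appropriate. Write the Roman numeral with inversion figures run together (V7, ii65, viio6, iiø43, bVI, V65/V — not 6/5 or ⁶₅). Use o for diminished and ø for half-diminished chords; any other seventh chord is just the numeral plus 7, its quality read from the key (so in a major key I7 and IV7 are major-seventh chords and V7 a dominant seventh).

Stacked in thirds the chord is F#-A#-C#-E: a dominant seventh chord on F#.
F# is not a diatonic chord root with this quality in G major, but it lies a perfect fifth above B (iii), so the chord functions as an applied dominant of iii.

V7/iii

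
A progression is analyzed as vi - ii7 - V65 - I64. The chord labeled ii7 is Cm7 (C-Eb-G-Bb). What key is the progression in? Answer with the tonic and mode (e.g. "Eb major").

Bb major

The chord Cm7 is a minor seventh chord rooted on C; its label is ii7.
ii7 on C implies C is the supertonic; that puts the tonic at Bb, and the lowercase numeral fits major mode.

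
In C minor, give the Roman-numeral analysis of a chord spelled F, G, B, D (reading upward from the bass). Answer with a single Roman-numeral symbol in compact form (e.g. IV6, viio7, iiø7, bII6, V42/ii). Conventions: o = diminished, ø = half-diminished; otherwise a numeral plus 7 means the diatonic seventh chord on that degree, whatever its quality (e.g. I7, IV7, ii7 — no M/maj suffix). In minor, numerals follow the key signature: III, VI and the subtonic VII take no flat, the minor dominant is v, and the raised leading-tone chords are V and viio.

V42

Stacked in thirds the chord is G-B-D-F: a dominant seventh chord on G.
G is scale degree 5 in C minor, and a dominant seventh chord on that degree is written V7.
With F in the bass the chord is in third inversion, so the figured bass is 42.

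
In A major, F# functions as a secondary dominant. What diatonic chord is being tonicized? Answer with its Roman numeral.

ii

The chord is a major triad on F#.
A dominant resolves down a perfect fifth: F# → B. In A major, B is scale degree 2, i.e. ii.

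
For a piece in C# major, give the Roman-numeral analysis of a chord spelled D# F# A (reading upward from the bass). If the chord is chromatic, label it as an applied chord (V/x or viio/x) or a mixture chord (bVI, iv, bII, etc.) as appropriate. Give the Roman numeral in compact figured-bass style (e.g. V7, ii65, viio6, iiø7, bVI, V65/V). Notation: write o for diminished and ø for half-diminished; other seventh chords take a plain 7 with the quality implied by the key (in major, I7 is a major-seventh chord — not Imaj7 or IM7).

iio

Stacked in thirds the chord is D#-F#-A: a diminished triad on D#.
D# is the second degree of C# major. This is the diminished supertonic triad, borrowed from the parallel minor.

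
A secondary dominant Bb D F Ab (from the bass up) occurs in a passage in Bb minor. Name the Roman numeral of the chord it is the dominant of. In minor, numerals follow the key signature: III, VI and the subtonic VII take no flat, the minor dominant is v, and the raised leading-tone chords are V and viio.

iv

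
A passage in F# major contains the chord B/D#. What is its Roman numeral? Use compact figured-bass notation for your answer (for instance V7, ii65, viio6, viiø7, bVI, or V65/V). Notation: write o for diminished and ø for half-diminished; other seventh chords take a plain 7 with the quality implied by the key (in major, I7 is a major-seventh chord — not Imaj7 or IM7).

IV6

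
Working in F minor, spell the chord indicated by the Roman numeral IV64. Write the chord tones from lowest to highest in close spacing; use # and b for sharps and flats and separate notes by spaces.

Scale degree 4 in F minor is Bb; here the chord built on it is altered to a major triad. IV64 is the major subdominant, borrowed from the parallel major.
So the chord is Bb-D-F.
With the 64 figure the chord is in second inversion; from the bass F upward in close position it reads F-Bb-D.

F Bb D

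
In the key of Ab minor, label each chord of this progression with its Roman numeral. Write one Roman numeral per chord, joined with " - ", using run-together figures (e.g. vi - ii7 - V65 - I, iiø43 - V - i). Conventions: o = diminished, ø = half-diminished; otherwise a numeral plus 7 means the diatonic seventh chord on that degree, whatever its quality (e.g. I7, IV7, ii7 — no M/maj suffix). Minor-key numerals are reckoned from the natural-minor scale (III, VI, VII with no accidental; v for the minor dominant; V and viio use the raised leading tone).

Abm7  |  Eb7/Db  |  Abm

Abm7: minor seventh chord on Ab = scale degree 1 → i7.
Eb7/Db: root Eb is the dominant; dominant seventh chord there is V42.
Abm has root Ab, degree 1 in Ab minor, so i.

i7 - V42 - i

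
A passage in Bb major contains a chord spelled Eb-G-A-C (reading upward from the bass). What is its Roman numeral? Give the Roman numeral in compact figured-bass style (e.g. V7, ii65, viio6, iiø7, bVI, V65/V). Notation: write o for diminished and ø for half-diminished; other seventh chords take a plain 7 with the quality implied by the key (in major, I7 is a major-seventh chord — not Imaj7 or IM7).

viiø43

The pitches A-C-Eb-G form a half-diminished seventh chord rooted on A.
A is scale degree 7 in Bb major, and a half-diminished seventh chord on that degree is written viiø7.
With Eb in the bass the chord is in second inversion, so the figured bass is 43.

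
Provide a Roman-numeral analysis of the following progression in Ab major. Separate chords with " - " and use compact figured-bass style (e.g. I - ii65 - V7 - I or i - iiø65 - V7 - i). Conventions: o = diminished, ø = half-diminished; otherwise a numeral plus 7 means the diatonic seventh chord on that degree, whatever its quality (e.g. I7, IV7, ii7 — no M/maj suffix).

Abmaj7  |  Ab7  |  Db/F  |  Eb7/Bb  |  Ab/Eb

I7 - V7/IV - IV6 - V43 - I64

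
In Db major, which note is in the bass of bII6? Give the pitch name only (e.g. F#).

bII in Db major has root Ebb; the chord is Ebb-Gb-Bbb.
The figure 6 means first inversion — the third is in the bass.

Gb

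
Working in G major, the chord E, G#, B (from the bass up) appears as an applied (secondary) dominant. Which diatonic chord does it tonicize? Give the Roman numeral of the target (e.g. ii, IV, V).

ii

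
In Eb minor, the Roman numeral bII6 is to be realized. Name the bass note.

Ab

bII in Eb minor has root Fb; the chord is Fb-Ab-Cb.
The figure 6 means first inversion — the third is in the bass.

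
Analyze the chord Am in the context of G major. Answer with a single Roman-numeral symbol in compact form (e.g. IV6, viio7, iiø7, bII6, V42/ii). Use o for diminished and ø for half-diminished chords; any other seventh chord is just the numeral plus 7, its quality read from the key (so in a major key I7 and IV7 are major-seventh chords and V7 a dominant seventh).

ii

Stacked in thirds the chord is A-C-E: a minor triad on A.
A is scale degree 2 in G major, and a minor triad on that degree is written ii.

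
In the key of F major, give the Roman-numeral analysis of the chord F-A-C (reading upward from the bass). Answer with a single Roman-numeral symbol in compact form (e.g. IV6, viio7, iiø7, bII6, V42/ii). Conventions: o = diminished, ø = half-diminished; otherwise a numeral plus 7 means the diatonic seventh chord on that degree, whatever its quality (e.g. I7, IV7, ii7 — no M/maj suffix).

I

The pitches F-A-C form a major triad rooted on F.
F is scale degree 1 in F major, and a major triad on that degree is written I.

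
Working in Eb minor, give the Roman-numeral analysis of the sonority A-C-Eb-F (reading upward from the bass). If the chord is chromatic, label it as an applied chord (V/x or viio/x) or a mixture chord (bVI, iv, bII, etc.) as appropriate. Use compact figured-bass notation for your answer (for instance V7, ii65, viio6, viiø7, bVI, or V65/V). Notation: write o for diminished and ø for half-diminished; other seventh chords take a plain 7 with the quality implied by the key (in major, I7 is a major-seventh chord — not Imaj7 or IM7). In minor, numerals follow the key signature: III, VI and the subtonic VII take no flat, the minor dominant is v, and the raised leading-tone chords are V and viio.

V65/V

Stacked in thirds the chord is F-A-C-Eb: a dominant seventh chord on F.
F is not a diatonic chord root with this quality in Eb minor, but it lies a perfect fifth above Bb (V), so the chord functions as an applied dominant of V.
With A in the bass the chord is in first inversion, so the figured bass is 65.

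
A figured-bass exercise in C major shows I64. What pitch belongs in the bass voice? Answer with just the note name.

I in C major has root C; the chord is C-E-G.
The figure 64 means second inversion — the fifth is in the bass.

G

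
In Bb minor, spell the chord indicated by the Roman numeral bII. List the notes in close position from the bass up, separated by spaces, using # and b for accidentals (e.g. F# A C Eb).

Cb Eb Gb

bII is the Neapolitan chord — a major triad on the lowered second degree. In Bb minor that root is Cb.
So the chord is Cb-Eb-Gb.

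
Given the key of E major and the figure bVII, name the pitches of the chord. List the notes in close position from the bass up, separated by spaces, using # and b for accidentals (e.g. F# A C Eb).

D F# A

Scale degree 7 in E major is D#; lowering it a half step gives D. bVII is a major triad on the lowered seventh degree (the subtonic), borrowed from the parallel minor.
So the chord is D-F#-A, a major triad.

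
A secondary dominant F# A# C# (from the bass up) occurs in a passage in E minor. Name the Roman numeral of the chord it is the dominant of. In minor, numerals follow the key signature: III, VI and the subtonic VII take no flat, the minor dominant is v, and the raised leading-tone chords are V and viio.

V

The chord is a major triad on F#.
A dominant resolves down a perfect fifth: F# → B. In E minor, B is scale degree 5, i.e. V.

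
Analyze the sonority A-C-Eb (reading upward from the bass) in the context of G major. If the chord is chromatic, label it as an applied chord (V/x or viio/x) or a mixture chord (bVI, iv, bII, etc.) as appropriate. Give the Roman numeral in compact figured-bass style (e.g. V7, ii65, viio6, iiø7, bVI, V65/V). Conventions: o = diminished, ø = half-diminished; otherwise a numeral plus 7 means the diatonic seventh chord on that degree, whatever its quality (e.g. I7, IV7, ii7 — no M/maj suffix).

iio

The pitches A-C-Eb form a diminished triad rooted on A.
A is the second degree of G major. This is the diminished supertonic triad, borrowed from the parallel minor.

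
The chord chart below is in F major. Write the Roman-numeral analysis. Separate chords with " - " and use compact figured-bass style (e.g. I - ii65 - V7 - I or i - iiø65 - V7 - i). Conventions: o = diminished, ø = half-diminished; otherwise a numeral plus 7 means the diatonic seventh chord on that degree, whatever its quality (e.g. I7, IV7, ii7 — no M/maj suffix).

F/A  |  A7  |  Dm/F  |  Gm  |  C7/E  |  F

I6 - V7/vi - vi6 - ii - V65 - I

F/A: major triad on F = scale degree 1 → I6.
A7: chromatic; A is V of vi, so V7/vi.
Dm/F: root D is the submediant; minor triad there is vi6.
Gm has root G, degree 2 in F major, so ii.
C7/E: dominant seventh chord on C = scale degree 5 → V65.
F: root F is the tonic; major triad there is I.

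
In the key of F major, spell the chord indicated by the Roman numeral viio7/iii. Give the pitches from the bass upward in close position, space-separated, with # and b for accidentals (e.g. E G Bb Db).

The slash marks an applied leading-tone chord: viio of iii. In F major, iii is A, so the leading tone to it is G#, a half step below.
Building a fully diminished seventh chord on G# gives G#-B-D-F.

G# B D F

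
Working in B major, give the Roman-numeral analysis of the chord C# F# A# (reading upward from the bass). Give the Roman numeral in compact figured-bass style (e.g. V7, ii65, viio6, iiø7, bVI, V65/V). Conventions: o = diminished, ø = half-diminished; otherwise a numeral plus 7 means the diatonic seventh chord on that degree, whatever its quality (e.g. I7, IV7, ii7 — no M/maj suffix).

V64

The pitches F#-A#-C# form a major triad rooted on F#.
F# is scale degree 5 in B major, and a major triad on that degree is written V.
With C# in the bass the chord is in second inversion, so the figured bass is 64.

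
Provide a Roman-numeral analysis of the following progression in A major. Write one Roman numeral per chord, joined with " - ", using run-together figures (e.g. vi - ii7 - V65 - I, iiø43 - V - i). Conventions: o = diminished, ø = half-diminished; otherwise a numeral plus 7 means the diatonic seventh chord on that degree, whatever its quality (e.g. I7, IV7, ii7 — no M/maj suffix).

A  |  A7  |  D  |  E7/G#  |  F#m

I - V7/IV - IV - V65 - vi

A has root A, degree 1 in A major, so I.
A7: a dominant seventh chord on A, the applied dominant of IV → V7/IV.
D: root D is the subdominant; major triad there is IV.
E7/G#: root E is the dominant; dominant seventh chord there is V65.
F#m: root F# is the submediant; minor triad there is vi.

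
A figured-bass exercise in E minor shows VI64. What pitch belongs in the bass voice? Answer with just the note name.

G

VI in E minor has root C; the chord is C-E-G.
The figure 64 means second inversion — the fifth is in the bass.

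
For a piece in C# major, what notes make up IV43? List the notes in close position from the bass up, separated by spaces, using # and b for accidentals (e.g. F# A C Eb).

C# E# F# A#

In C# major, the fourth degree is F#, and the diatonic chord built there is a major seventh chord.
Stacking thirds from F# gives F#-A#-C#-E#.
The figured bass 43 indicates second inversion, placing the fifth (C#) in the bass: C#-E#-F#-A#.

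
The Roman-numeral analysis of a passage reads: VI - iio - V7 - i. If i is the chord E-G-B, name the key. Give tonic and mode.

E minor

i is given as E-G-B — a minor triad with root E.
If E is scale degree 1 and the mode makes that degree carry a minor triad, the tonic is E and the mode is minor.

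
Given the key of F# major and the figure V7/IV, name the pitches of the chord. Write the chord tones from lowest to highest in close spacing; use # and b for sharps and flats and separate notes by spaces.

F# A# C# E

V7/IV is a secondary dominant — the dominant seventh of IV. IV in F# major is B, so the applied chord's root is F#, a perfect fifth above.
Building a dominant seventh chord on F# gives F#-A#-C#-E.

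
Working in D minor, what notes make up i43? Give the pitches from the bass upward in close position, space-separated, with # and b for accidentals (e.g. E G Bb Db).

In D minor, the first degree is D, and the diatonic chord built there is a minor seventh chord.
Stacking thirds from D gives D-F-A-C.
The figured bass 43 indicates second inversion, placing the fifth (A) in the bass: A-C-D-F.

A C D F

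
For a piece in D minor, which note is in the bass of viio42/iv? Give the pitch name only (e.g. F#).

The applied chord viio42/iv is rooted on F#: F#-A-C-Eb.
The figure 42 means third inversion — the seventh is in the bass.

Eb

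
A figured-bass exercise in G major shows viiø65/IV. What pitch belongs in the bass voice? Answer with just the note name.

D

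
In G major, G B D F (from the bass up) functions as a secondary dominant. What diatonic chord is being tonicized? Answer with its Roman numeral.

IV

The chord is a dominant seventh chord on G.
A dominant resolves down a perfect fifth: G → C. In G major, C is scale degree 4, i.e. IV.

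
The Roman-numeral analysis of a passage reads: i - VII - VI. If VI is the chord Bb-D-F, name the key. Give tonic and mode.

D minor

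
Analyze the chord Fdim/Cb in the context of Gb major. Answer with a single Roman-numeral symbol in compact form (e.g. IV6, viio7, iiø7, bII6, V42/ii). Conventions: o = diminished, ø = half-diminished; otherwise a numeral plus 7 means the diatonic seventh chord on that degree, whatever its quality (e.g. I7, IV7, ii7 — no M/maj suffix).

viio64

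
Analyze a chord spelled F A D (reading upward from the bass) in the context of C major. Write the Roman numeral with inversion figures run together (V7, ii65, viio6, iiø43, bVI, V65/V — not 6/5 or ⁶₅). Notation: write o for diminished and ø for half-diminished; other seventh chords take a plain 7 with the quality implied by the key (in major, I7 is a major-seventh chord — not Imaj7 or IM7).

ii6

The pitches D-F-A form a minor triad rooted on D.
In C major, D is the supertonic; the diatonic minor triad there is ii.
With F in the bass the chord is in first inversion, so the figured bass is 6.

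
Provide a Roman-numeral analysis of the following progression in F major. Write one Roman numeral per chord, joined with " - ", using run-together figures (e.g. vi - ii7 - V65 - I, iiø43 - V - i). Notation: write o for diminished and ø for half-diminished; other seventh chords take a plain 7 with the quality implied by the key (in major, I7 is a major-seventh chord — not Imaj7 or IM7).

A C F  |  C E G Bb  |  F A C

I6 - V7 - I

A-C-F: major triad on F = scale degree 1 → I6.
C-E-G-Bb has root C, degree 5 in F major, so V7.
F-A-C: root F is the tonic; major triad there is I.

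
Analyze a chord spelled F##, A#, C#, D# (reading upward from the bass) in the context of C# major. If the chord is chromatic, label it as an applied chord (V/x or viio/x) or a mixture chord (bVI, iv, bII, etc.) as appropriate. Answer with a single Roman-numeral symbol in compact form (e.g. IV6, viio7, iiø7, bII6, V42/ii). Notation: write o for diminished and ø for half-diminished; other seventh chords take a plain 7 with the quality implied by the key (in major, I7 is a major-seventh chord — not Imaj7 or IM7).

The pitches D#-F##-A#-C# form a dominant seventh chord rooted on D#.
D# is not a diatonic chord root with this quality in C# major, but it lies a perfect fifth above G# (V), so the chord functions as an applied dominant of V.
With F## in the bass the chord is in first inversion, so the figured bass is 65.

V65/V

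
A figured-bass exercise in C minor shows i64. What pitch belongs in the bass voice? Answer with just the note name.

i in C minor has root C; the chord is C-Eb-G.
The figure 64 means second inversion — the fifth is in the bass.

G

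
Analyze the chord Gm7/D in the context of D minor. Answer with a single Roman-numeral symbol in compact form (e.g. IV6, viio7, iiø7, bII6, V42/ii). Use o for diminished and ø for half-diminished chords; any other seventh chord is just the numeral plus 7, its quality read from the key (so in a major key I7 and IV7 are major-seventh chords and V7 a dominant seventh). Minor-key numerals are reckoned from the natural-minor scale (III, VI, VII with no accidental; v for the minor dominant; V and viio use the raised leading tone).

The pitches G-Bb-D-F form a minor seventh chord rooted on G.
G is scale degree 4 in D minor, and a minor seventh chord on that degree is written iv7.
With D in the bass the chord is in second inversion, so the figured bass is 43.

iv43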